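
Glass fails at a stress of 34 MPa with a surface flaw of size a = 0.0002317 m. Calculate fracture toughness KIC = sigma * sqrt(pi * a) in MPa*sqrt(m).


Fracture toughness: KIC = sigma * sqrt(pi * a)
  pi * a = pi * 0.0002317 = 0.000727907
  sqrt(pi * a) = 0.02698
  KIC = 34 * 0.02698 = 0.917 MPa*sqrt(m)

0.917 MPa*sqrt(m)


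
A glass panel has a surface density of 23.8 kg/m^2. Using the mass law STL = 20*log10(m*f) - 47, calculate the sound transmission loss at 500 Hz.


Mass law: STL = 20 * log10(m * f) - 47
  m * f = 23.8 * 500 = 11900
  log10(11900) = 4.07555
  STL = 20 * 4.07555 - 47 = 81.511 - 47 = 34.5 dB

34.5 dB


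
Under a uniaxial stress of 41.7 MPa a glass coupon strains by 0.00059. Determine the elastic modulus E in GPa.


Young's modulus: E = stress / strain
  E = 41.7 MPa / 0.00059 = 70677.97 MPa
Convert to GPa: 70677.97 / 1000 = 70.68 GPa

70.68 GPa


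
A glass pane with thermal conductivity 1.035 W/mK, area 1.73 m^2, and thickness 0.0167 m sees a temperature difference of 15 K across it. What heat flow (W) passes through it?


Fourier's law: Q = k * A * dT / t
  Q = 1.035 * 1.73 * 15 / 0.0167
  Q = 26.85825 / 0.0167 = 1608.3 W

1608.3 W


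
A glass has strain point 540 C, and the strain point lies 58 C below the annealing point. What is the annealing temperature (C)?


T_anneal = T_strain + gap:
  T_anneal = 540 + 58 = 598 C

598 C


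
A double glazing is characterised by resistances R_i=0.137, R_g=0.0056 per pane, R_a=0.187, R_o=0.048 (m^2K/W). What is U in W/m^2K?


Total thermal resistance (series):
  R_total = R_in + R_glass + R_air + R_glass + R_out
  R_total = 0.137 + 0.0056 + 0.187 + 0.0056 + 0.048 = 0.3832 m^2K/W
U-value = 1 / R_total = 1 / 0.3832 = 2.61 W/m^2K

2.61 W/m^2K


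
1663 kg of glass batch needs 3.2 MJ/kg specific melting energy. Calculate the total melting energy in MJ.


Total energy = mass * specific energy
  E = 1663 * 3.2 = 5321.6 MJ

5321.6 MJ


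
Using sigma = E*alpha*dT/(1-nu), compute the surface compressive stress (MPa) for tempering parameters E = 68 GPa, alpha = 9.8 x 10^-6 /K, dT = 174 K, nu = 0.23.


Tempering stress: sigma = E * alpha * dT / (1 - nu)
  E (MPa) = 68 * 1000 = 68000
  Numerator = 68000 * (9.8 x 10^-6) * 174 = 115.9536
  Denominator = 1 - 0.23 = 0.77
  sigma = 115.9536 / 0.77 = 150.6 MPa

150.6 MPa


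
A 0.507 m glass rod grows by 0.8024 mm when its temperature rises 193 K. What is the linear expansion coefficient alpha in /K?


Rearrange dL = alpha * L0 * dT for alpha:
  alpha = dL / (L0 * dT)
  alpha = (0.8024 / 1000) / (0.507 * 193) = 0.0000082 /K = 8.2 x 10^-6 /K

8.2 x 10^-6 /K


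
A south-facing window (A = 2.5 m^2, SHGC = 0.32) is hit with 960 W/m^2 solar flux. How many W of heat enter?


Solar heat gain: Q = Area * SHGC * Irradiance
  Q = 2.5 * 0.32 * 960 = 768 W

768 W


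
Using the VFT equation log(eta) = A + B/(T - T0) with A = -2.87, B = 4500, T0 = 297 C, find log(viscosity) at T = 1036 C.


VFT equation: log(eta) = A + B / (T - T0)
  T - T0 = 1036 - 297 = 739
  B / (T - T0) = 4500 / 739 = 6.089
  log(eta) = -2.87 + 6.089 = 3.219

3.219


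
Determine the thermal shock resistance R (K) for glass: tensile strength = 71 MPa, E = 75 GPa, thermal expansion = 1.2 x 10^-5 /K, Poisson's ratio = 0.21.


Thermal shock resistance: R = sigma * (1 - nu) / (E * alpha)
  Numerator = 71 * (1 - 0.21) = 56.09
  Denominator = 75 * 1000 * (1.2 x 10^-5) = 0.9
  R = 56.09 / 0.9 = 62.3 K

62.3 K


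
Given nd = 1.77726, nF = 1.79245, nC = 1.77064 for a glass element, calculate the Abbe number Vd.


Abbe number formula: Vd = (nd - 1) / (nF - nC)
  nd - 1 = 1.77726 - 1 = 0.77726
  nF - nC = 1.79245 - 1.77064 = 0.02181
  Vd = 0.77726 / 0.02181 = 35.64

35.64


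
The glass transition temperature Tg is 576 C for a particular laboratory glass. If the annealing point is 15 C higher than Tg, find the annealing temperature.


The annealing temperature is Tg plus the offset:
  T_anneal = 576 + 15 = 591 C

591 C


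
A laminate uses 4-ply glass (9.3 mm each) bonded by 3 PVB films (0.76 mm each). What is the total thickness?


Total thickness = glass contribution + PVB contribution
  Glass: 4 * 9.3 = 37.2 mm
  PVB: 3 * 0.76 = 2.28 mm
  Total = 37.2 + 2.28 = 39.48 mm

39.48 mm


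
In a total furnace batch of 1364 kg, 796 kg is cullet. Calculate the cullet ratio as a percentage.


Cullet ratio = (cullet mass / total batch mass) * 100
  Ratio = 796 / 1364 * 100 = 58.36%

58.36%


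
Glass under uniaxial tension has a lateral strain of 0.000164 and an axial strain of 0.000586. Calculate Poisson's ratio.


Poisson's ratio: nu = lateral strain / axial strain
  nu = 0.000164 / 0.000586 = 0.2799

0.2799


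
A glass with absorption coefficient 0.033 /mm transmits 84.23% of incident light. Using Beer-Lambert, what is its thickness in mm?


Rearrange T = exp(-alpha * thickness):
  thickness = -ln(T) / alpha
  T = 84.23/100 = 0.8423
  ln(T) = -0.17162
  -ln(T) = 0.17162
  thickness = 0.17162 / 0.033 = 5.2 mm

5.2 mm


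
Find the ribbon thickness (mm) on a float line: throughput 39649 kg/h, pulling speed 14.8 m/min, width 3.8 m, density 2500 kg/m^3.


Ribbon cross-section from mass balance:
  Volume rate = throughput / density = 39649 / 2500 = 15.8596 m^3/h
  thickness = volume rate / (speed * 60 * width), i.e.
  thickness = throughput / (60 * speed * width * density) * 1000
  thickness = 39649 / (60 * 14.8 * 3.8 * 2500) * 1000 = 4.7 mm

4.7 mm


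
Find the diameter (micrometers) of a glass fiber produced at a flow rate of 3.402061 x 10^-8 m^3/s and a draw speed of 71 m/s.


Cross-sectional area from continuity:
  A = Q / v = 3.402061 x 10^-8 / 71 = 4.791635 x 10^-10 m^2
Diameter from circular cross-section:
  d = sqrt(4A / pi) * 10^6 (m -> um)
  d = sqrt(4 * 4.791635 x 10^-10 / pi) * 10^6 = 24.7 um

24.7 um


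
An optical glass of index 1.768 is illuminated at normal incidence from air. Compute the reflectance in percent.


Fresnel reflectance at normal incidence:
  R = ((n - 1)/(n + 1))^2
  (n - 1)/(n + 1) = (1.768 - 1)/(1.768 + 1) = 0.277457
  R = 0.277457^2 = 0.0769824
  R(%) = 0.0769824 * 100 = 7.698%

7.698%


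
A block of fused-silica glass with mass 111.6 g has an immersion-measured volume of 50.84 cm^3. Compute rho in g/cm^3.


Use the definition of density:
  rho = mass / volume
  rho = 111.6 / 50.84 = 2.195 g/cm^3

2.195 g/cm^3


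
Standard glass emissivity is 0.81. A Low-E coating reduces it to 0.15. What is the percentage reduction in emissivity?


Percentage reduction = (1 - coated/uncoated) * 100
  Ratio = 0.15 / 0.81 = 0.1852
  Reduction = (1 - 0.1852) * 100 = 81.5%

81.5%


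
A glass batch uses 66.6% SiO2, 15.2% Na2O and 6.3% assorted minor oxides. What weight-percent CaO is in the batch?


Pieces sum to 100%:
  CaO = 100 - (SiO2 + Na2O + others)
  CaO = 100 - (66.6 + 15.2 + 6.3) = 11.9%

11.9%


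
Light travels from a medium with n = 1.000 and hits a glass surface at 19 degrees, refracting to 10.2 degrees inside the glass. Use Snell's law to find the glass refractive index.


Apply Snell's law: n1 * sin(theta1) = n2 * sin(theta2)
  n2 = n1 * sin(theta1) / sin(theta2)
  sin(19) = 0.325568
  sin(10.2) = 0.177085
  n2 = 1.000 * 0.325568 / 0.177085 = 1.8385

1.8385


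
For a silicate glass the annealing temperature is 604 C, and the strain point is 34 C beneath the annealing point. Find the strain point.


Strain point = annealing point - difference:
  T_strain = 604 - 34 = 570 C

570 C


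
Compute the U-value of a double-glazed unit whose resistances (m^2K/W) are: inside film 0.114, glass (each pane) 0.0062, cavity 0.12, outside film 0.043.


Total thermal resistance (series):
  R_total = R_in + R_glass + R_air + R_glass + R_out
  R_total = 0.114 + 0.0062 + 0.12 + 0.0062 + 0.043 = 0.2894 m^2K/W
U-value = 1 / R_total = 1 / 0.2894 = 3.455 W/m^2K

3.455 W/m^2K


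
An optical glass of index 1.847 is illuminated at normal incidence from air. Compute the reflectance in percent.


Fresnel reflectance at normal incidence:
  R = ((n - 1)/(n + 1))^2
  (n - 1)/(n + 1) = (1.847 - 1)/(1.847 + 1) = 0.297506
  R = 0.297506^2 = 0.0885098
  R(%) = 0.0885098 * 100 = 8.851%

8.851%


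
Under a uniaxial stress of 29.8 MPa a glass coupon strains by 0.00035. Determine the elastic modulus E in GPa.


Young's modulus: E = stress / strain
  E = 29.8 MPa / 0.00035 = 85142.86 MPa
Convert to GPa: 85142.86 / 1000 = 85.14 GPa

85.14 GPa


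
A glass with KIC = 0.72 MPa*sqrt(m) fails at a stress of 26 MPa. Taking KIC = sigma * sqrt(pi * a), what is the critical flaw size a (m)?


Rearrange KIC = sigma * sqrt(pi * a):
  sqrt(pi * a) = KIC / sigma
  sqrt(pi * a) = 0.72 / 26 = 0.027692
  a = (KIC / sigma)^2 / pi
  a = 0.027692^2 / pi = 0.0002441 m

0.0002441 m


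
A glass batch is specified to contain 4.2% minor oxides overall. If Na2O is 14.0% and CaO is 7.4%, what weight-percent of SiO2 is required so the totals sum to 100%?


Known pieces sum to 100%:
  SiO2 = 100 - (others + Na2O + CaO)
  SiO2 = 100 - (4.2 + 14.0 + 7.4) = 74.4%

74.4%


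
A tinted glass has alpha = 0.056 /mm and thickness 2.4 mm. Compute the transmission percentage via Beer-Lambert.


Beer-Lambert law: T = exp(-alpha * thickness)
  exponent = -0.056 * 2.4 = -0.1344
  T = exp(-0.1344) = 0.8742
  Percentage = 0.8742 * 100 = 87.42%

87.42%


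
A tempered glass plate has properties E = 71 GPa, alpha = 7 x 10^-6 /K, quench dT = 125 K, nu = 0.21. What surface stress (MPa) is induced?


Tempering stress: sigma = E * alpha * dT / (1 - nu)
  E (MPa) = 71 * 1000 = 71000
  Numerator = 71000 * (7 x 10^-6) * 125 = 62.125
  Denominator = 1 - 0.21 = 0.79
  sigma = 62.125 / 0.79 = 78.6 MPa

78.6 MPa


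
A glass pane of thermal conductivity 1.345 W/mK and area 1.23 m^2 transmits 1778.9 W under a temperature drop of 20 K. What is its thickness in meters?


Fourier's law: t = k * A * dT / Q
  t = 1.345 * 1.23 * 20 / 1778.9
  t = 33.087 / 1778.9 = 0.0186 m

0.0186 m


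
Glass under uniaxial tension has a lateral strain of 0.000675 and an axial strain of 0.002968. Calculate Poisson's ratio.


Poisson's ratio: nu = lateral strain / axial strain
  nu = 0.000675 / 0.002968 = 0.2274

0.2274


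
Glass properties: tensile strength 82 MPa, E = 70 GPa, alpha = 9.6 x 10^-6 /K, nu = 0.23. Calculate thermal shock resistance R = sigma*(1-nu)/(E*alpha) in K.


Thermal shock resistance: R = sigma * (1 - nu) / (E * alpha)
  Numerator = 82 * (1 - 0.23) = 63.14
  Denominator = 70 * 1000 * (9.6 x 10^-6) = 0.672
  R = 63.14 / 0.672 = 94.0 K

94.0 K


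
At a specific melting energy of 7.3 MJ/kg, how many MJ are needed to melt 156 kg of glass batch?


Total energy = mass * specific energy
  E = 156 * 7.3 = 1138.8 MJ

1138.8 MJ


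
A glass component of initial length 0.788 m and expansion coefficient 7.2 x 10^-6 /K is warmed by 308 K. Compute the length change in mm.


Thermal expansion formula: dL = alpha * L0 * dT
  dL = (7.2 x 10^-6) * 0.788 * 308 = 0.00174747 m
Convert to mm: 0.00174747 * 1000 = 1.7475 mm

1.7475 mm


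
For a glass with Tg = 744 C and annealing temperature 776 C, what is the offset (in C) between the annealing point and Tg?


Offset = T_anneal - Tg:
  offset = 776 - 744 = 32 C

32 C


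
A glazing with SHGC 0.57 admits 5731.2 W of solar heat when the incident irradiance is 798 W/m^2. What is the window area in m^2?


Rearrange Q = Area * SHGC * Irradiance:
  Area = Q / (SHGC * Irradiance)
  Area = 5731.2 / (0.57 * 798) = 12.6 m^2

12.6 m^2


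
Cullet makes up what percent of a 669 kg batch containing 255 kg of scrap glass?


Cullet ratio = (cullet mass / total batch mass) * 100
  Ratio = 255 / 669 * 100 = 38.12%

38.12%


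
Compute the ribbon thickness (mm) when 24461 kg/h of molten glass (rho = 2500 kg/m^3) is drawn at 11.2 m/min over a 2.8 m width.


Ribbon cross-section from mass balance:
  Volume rate = throughput / density = 24461 / 2500 = 9.7844 m^3/h
  thickness = volume rate / (speed * 60 * width), i.e.
  thickness = throughput / (60 * speed * width * density) * 1000
  thickness = 24461 / (60 * 11.2 * 2.8 * 2500) * 1000 = 5.2 mm

5.2 mm


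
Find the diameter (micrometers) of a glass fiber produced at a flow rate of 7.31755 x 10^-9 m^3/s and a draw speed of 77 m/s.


Cross-sectional area from continuity:
  A = Q / v = 7.31755 x 10^-9 / 77 = 9.503312 x 10^-11 m^2
Diameter from circular cross-section:
  d = sqrt(4A / pi) * 10^6 (m -> um)
  d = sqrt(4 * 9.503312 x 10^-11 / pi) * 10^6 = 11.0 um

11.0 um


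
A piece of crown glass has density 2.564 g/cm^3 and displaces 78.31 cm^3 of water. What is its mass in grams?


Rearrange rho = m / V:
  m = rho * V
  m = 2.564 * 78.31 = 200.787 g

200.787 g


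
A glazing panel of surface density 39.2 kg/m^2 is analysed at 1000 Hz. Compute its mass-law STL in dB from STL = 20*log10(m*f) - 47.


Mass law: STL = 20 * log10(m * f) - 47
  m * f = 39.2 * 1000 = 39200
  log10(39200) = 4.59329
  STL = 20 * 4.59329 - 47 = 91.8658 - 47 = 44.9 dB

44.9 dB


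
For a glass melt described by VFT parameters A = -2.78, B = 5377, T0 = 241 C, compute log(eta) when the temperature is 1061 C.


VFT equation: log(eta) = A + B / (T - T0)
  T - T0 = 1061 - 241 = 820
  B / (T - T0) = 5377 / 820 = 6.557
  log(eta) = -2.78 + 6.557 = 3.777

3.777


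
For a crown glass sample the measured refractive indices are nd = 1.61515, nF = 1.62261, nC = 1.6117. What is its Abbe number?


Abbe number formula: Vd = (nd - 1) / (nF - nC)
  nd - 1 = 1.61515 - 1 = 0.61515
  nF - nC = 1.62261 - 1.6117 = 0.01091
  Vd = 0.61515 / 0.01091 = 56.38

56.38


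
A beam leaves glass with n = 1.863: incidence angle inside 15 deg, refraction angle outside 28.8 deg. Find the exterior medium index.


Apply Snell's law: n1 * sin(theta1) = n2 * sin(theta2)
  n2 = n1 * sin(theta1) / sin(theta2)
  sin(15) = 0.258819
  sin(28.8) = 0.481754
  n2 = 1.863 * 0.258819 / 0.481754 = 1.0009

1.0009


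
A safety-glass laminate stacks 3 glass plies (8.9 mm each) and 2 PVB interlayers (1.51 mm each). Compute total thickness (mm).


Total thickness = glass contribution + PVB contribution
  Glass: 3 * 8.9 = 26.7 mm
  PVB: 2 * 1.51 = 3.02 mm
  Total = 26.7 + 3.02 = 29.72 mm

29.72 mm


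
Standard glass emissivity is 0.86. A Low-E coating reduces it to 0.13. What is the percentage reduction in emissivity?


Percentage reduction = (1 - coated/uncoated) * 100
  Ratio = 0.13 / 0.86 = 0.1512
  Reduction = (1 - 0.1512) * 100 = 84.9%

84.9%


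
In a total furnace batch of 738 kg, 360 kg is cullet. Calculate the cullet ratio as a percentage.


Cullet ratio = (cullet mass / total batch mass) * 100
  Ratio = 360 / 738 * 100 = 48.78%

48.78%


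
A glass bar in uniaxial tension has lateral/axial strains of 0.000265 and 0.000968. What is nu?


Poisson's ratio: nu = lateral strain / axial strain
  nu = 0.000265 / 0.000968 = 0.2738

0.2738


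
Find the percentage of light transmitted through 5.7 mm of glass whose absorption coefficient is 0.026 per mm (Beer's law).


Beer-Lambert law: T = exp(-alpha * thickness)
  exponent = -0.026 * 5.7 = -0.1482
  T = exp(-0.1482) = 0.8623
  Percentage = 0.8623 * 100 = 86.23%

86.23%


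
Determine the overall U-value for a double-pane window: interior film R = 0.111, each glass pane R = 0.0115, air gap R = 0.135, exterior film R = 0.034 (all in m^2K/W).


Total thermal resistance (series):
  R_total = R_in + R_glass + R_air + R_glass + R_out
  R_total = 0.111 + 0.0115 + 0.135 + 0.0115 + 0.034 = 0.303 m^2K/W
U-value = 1 / R_total = 1 / 0.303 = 3.3 W/m^2K

3.3 W/m^2K


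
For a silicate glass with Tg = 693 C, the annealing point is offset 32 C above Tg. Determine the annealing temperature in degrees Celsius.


The annealing temperature is Tg plus the offset:
  T_anneal = 693 + 32 = 725 C

725 C


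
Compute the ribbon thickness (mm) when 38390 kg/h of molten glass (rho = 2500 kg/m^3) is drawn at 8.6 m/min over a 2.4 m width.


Ribbon cross-section from mass balance:
  Volume rate = throughput / density = 38390 / 2500 = 15.356 m^3/h
  thickness = volume rate / (speed * 60 * width), i.e.
  thickness = throughput / (60 * speed * width * density) * 1000
  thickness = 38390 / (60 * 8.6 * 2.4 * 2500) * 1000 = 12.4 mm

12.4 mm


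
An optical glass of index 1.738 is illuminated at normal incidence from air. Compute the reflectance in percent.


Fresnel reflectance at normal incidence:
  R = ((n - 1)/(n + 1))^2
  (n - 1)/(n + 1) = (1.738 - 1)/(1.738 + 1) = 0.26954
  R = 0.26954^2 = 0.0726518
  R(%) = 0.0726518 * 100 = 7.265%

7.265%


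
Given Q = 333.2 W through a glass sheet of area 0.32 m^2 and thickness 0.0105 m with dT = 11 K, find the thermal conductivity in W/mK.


Fourier's law rearranged: k = Q * t / (A * dT)
  Numerator = 333.2 * 0.0105 = 3.4986
  Denominator = 0.32 * 11 = 3.52
  k = 3.4986 / 3.52 = 0.994 W/mK

0.994 W/mK


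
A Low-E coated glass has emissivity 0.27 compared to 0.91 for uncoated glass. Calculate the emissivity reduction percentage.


Percentage reduction = (1 - coated/uncoated) * 100
  Ratio = 0.27 / 0.91 = 0.2967
  Reduction = (1 - 0.2967) * 100 = 70.3%

70.3%


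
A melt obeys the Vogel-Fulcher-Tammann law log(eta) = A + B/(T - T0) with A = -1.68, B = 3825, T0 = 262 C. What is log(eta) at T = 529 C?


VFT equation: log(eta) = A + B / (T - T0)
  T - T0 = 529 - 262 = 267
  B / (T - T0) = 3825 / 267 = 14.326
  log(eta) = -1.68 + 14.326 = 12.646

12.646


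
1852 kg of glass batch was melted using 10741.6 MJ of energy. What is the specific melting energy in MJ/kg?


Rearrange E = m * s for s:
  s = E / m
  s = 10741.6 / 1852 = 5.8 MJ/kg

5.8 MJ/kg


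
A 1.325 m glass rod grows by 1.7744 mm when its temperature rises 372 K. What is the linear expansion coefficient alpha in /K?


Rearrange dL = alpha * L0 * dT for alpha:
  alpha = dL / (L0 * dT)
  alpha = (1.7744 / 1000) / (1.325 * 372) = 0.0000036 /K = 3.6 x 10^-6 /K

3.6 x 10^-6 /K


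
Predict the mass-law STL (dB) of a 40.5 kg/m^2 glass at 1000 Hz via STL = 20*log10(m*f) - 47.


Mass law: STL = 20 * log10(m * f) - 47
  m * f = 40.5 * 1000 = 40500
  log10(40500) = 4.60746
  STL = 20 * 4.60746 - 47 = 92.1492 - 47 = 45.1 dB

45.1 dB


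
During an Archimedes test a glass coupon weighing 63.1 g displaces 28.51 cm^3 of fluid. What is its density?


Use the definition of density:
  rho = mass / volume
  rho = 63.1 / 28.51 = 2.213 g/cm^3

2.213 g/cm^3


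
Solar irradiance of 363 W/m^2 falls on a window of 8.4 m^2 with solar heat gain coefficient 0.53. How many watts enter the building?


Solar heat gain: Q = Area * SHGC * Irradiance
  Q = 8.4 * 0.53 * 363 = 1616.1 W

1616.1 W


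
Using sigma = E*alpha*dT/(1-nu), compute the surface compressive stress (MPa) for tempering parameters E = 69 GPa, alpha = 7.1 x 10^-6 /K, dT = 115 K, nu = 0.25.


Tempering stress: sigma = E * alpha * dT / (1 - nu)
  E (MPa) = 69 * 1000 = 69000
  Numerator = 69000 * (7.1 x 10^-6) * 115 = 56.3385
  Denominator = 1 - 0.25 = 0.75
  sigma = 56.3385 / 0.75 = 75.1 MPa

75.1 MPa


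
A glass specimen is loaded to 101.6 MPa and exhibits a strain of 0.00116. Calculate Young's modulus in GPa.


Young's modulus: E = stress / strain
  E = 101.6 MPa / 0.00116 = 87586.21 MPa
Convert to GPa: 87586.21 / 1000 = 87.59 GPa

87.59 GPa


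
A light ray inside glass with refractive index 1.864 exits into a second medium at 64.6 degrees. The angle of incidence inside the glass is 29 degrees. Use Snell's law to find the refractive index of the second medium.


Apply Snell's law: n1 * sin(theta1) = n2 * sin(theta2)
  n2 = n1 * sin(theta1) / sin(theta2)
  sin(29) = 0.48481
  sin(64.6) = 0.903335
  n2 = 1.864 * 0.48481 / 0.903335 = 1.0004

1.0004


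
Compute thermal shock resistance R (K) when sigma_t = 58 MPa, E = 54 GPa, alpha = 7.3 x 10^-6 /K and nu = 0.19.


Thermal shock resistance: R = sigma * (1 - nu) / (E * alpha)
  Numerator = 58 * (1 - 0.19) = 46.98
  Denominator = 54 * 1000 * (7.3 x 10^-6) = 0.3942
  R = 46.98 / 0.3942 = 119.2 K

119.2 K


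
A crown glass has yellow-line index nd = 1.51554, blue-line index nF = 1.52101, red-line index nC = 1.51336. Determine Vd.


Abbe number formula: Vd = (nd - 1) / (nF - nC)
  nd - 1 = 1.51554 - 1 = 0.51554
  nF - nC = 1.52101 - 1.51336 = 0.00765
  Vd = 0.51554 / 0.00765 = 67.39

67.39


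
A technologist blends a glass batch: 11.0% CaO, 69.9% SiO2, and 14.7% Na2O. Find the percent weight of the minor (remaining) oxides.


Sum the three major oxides:
  SiO2 + Na2O + CaO = 69.9 + 14.7 + 11.0 = 95.6%
Subtract from 100%:
  Others = 100 - 95.6 = 4.4%

4.4%


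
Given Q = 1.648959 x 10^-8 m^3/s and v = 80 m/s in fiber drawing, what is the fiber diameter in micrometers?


Cross-sectional area from continuity:
  A = Q / v = 1.648959 x 10^-8 / 80 = 2.061199 x 10^-10 m^2
Diameter from circular cross-section:
  d = sqrt(4A / pi) * 10^6 (m -> um)
  d = sqrt(4 * 2.061199 x 10^-10 / pi) * 10^6 = 16.2 um

16.2 um


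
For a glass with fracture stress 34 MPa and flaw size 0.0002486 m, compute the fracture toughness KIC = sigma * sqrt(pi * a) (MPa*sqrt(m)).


Fracture toughness: KIC = sigma * sqrt(pi * a)
  pi * a = pi * 0.0002486 = 0.000781
  sqrt(pi * a) = 0.027946
  KIC = 34 * 0.027946 = 0.95 MPa*sqrt(m)

0.95 MPa*sqrt(m)


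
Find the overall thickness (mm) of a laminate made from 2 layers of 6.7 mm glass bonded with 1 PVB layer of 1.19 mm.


Total thickness = glass contribution + PVB contribution
  Glass: 2 * 6.7 = 13.4 mm
  PVB: 1 * 1.19 = 1.19 mm
  Total = 13.4 + 1.19 = 14.59 mm

14.59 mm


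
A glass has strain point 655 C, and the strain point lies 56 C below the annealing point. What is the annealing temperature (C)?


T_anneal = T_strain + gap:
  T_anneal = 655 + 56 = 711 C

711 C


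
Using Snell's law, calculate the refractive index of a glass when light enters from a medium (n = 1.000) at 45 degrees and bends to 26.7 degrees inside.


Apply Snell's law: n1 * sin(theta1) = n2 * sin(theta2)
  n2 = n1 * sin(theta1) / sin(theta2)
  sin(45) = 0.707107
  sin(26.7) = 0.449319
  n2 = 1.000 * 0.707107 / 0.449319 = 1.5737

1.5737


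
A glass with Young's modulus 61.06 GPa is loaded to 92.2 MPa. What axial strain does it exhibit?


Rearrange E = sigma / epsilon:
  epsilon = sigma / E
  E (MPa) = 61.06 * 1000 = 61060
  epsilon = 92.2 / 61060 = 0.00151

0.00151


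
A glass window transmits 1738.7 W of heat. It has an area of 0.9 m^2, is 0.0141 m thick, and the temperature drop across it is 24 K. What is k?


Fourier's law rearranged: k = Q * t / (A * dT)
  Numerator = 1738.7 * 0.0141 = 24.51567
  Denominator = 0.9 * 24 = 21.6
  k = 24.51567 / 21.6 = 1.135 W/mK

1.135 W/mK


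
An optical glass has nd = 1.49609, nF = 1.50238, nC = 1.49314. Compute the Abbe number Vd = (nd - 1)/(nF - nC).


Abbe number formula: Vd = (nd - 1) / (nF - nC)
  nd - 1 = 1.49609 - 1 = 0.49609
  nF - nC = 1.50238 - 1.49314 = 0.00924
  Vd = 0.49609 / 0.00924 = 53.69

53.69


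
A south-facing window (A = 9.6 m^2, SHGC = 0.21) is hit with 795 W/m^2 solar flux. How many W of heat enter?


Solar heat gain: Q = Area * SHGC * Irradiance
  Q = 9.6 * 0.21 * 795 = 1602.7 W

1602.7 W


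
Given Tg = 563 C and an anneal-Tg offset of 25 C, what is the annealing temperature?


The annealing temperature is Tg plus the offset:
  T_anneal = 563 + 25 = 588 C

588 C


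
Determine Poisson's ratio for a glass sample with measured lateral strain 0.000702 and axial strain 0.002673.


Poisson's ratio: nu = lateral strain / axial strain
  nu = 0.000702 / 0.002673 = 0.2626

0.2626


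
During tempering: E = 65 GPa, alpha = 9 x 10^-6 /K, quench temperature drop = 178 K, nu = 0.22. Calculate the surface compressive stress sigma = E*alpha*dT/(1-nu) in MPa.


Tempering stress: sigma = E * alpha * dT / (1 - nu)
  E (MPa) = 65 * 1000 = 65000
  Numerator = 65000 * (9 x 10^-6) * 178 = 104.13
  Denominator = 1 - 0.22 = 0.78
  sigma = 104.13 / 0.78 = 133.5 MPa

133.5 MPa


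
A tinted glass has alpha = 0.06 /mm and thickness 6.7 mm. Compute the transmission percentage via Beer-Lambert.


Beer-Lambert law: T = exp(-alpha * thickness)
  exponent = -0.06 * 6.7 = -0.402
  T = exp(-0.402) = 0.669
  Percentage = 0.669 * 100 = 66.9%

66.9%


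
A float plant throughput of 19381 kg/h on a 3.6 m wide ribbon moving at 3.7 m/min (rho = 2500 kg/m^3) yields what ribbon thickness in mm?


Ribbon cross-section from mass balance:
  Volume rate = throughput / density = 19381 / 2500 = 7.7524 m^3/h
  thickness = volume rate / (speed * 60 * width), i.e.
  thickness = throughput / (60 * speed * width * density) * 1000
  thickness = 19381 / (60 * 3.7 * 3.6 * 2500) * 1000 = 9.7 mm

9.7 mm


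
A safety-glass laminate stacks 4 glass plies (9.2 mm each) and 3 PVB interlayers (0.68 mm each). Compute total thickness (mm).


Total thickness = glass contribution + PVB contribution
  Glass: 4 * 9.2 = 36.8 mm
  PVB: 3 * 0.68 = 2.04 mm
  Total = 36.8 + 2.04 = 38.84 mm

38.84 mm


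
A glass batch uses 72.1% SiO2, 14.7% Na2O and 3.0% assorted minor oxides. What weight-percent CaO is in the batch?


Pieces sum to 100%:
  CaO = 100 - (SiO2 + Na2O + others)
  CaO = 100 - (72.1 + 14.7 + 3.0) = 10.2%

10.2%


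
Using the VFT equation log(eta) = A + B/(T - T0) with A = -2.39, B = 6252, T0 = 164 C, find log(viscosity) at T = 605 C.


VFT equation: log(eta) = A + B / (T - T0)
  T - T0 = 605 - 164 = 441
  B / (T - T0) = 6252 / 441 = 14.177
  log(eta) = -2.39 + 14.177 = 11.787

11.787


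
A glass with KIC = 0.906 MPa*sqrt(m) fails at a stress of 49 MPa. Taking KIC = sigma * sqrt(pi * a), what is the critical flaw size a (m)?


Rearrange KIC = sigma * sqrt(pi * a):
  sqrt(pi * a) = KIC / sigma
  sqrt(pi * a) = 0.906 / 49 = 0.01849
  a = (KIC / sigma)^2 / pi
  a = 0.01849^2 / pi = 0.0001088 m

0.0001088 m


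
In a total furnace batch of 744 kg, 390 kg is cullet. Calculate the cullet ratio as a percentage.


Cullet ratio = (cullet mass / total batch mass) * 100
  Ratio = 390 / 744 * 100 = 52.42%

52.42%


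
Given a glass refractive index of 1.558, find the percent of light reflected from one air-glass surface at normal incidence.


Fresnel reflectance at normal incidence:
  R = ((n - 1)/(n + 1))^2
  (n - 1)/(n + 1) = (1.558 - 1)/(1.558 + 1) = 0.218139
  R = 0.218139^2 = 0.0475846
  R(%) = 0.0475846 * 100 = 4.758%

4.758%


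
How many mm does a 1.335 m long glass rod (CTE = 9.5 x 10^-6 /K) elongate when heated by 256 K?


Thermal expansion formula: dL = alpha * L0 * dT
  dL = (9.5 x 10^-6) * 1.335 * 256 = 0.00324672 m
Convert to mm: 0.00324672 * 1000 = 3.2467 mm

3.2467 mm


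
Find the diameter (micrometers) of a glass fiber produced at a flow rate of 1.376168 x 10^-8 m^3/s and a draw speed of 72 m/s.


Cross-sectional area from continuity:
  A = Q / v = 1.376168 x 10^-8 / 72 = 1.911344 x 10^-10 m^2
Diameter from circular cross-section:
  d = sqrt(4A / pi) * 10^6 (m -> um)
  d = sqrt(4 * 1.911344 x 10^-10 / pi) * 10^6 = 15.6 um

15.6 um


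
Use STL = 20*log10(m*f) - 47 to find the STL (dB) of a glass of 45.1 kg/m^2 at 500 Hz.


Mass law: STL = 20 * log10(m * f) - 47
  m * f = 45.1 * 500 = 22550
  log10(22550) = 4.35315
  STL = 20 * 4.35315 - 47 = 87.063 - 47 = 40.1 dB

40.1 dB


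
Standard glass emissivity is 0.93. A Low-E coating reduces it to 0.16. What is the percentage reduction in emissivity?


Percentage reduction = (1 - coated/uncoated) * 100
  Ratio = 0.16 / 0.93 = 0.172
  Reduction = (1 - 0.172) * 100 = 82.8%

82.8%


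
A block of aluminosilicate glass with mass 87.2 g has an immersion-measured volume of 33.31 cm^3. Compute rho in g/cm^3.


Use the definition of density:
  rho = mass / volume
  rho = 87.2 / 33.31 = 2.618 g/cm^3

2.618 g/cm^3


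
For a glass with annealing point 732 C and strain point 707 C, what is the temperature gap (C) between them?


Gap = T_anneal - T_strain:
  gap = 732 - 707 = 25 C

25 C


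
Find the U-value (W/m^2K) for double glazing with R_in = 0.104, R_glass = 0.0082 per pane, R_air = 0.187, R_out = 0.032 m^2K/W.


Total thermal resistance (series):
  R_total = R_in + R_glass + R_air + R_glass + R_out
  R_total = 0.104 + 0.0082 + 0.187 + 0.0082 + 0.032 = 0.3394 m^2K/W
U-value = 1 / R_total = 1 / 0.3394 = 2.946 W/m^2K

2.946 W/m^2K


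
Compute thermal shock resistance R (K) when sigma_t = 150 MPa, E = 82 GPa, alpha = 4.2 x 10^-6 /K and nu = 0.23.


Thermal shock resistance: R = sigma * (1 - nu) / (E * alpha)
  Numerator = 150 * (1 - 0.23) = 115.5
  Denominator = 82 * 1000 * (4.2 x 10^-6) = 0.3444
  R = 115.5 / 0.3444 = 335.4 K

335.4 K


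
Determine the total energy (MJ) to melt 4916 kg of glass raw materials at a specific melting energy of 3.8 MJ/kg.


Total energy = mass * specific energy
  E = 4916 * 3.8 = 18680.8 MJ

18680.8 MJ


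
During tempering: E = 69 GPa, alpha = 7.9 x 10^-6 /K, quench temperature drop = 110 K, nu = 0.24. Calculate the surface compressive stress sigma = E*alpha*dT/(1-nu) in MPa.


Tempering stress: sigma = E * alpha * dT / (1 - nu)
  E (MPa) = 69 * 1000 = 69000
  Numerator = 69000 * (7.9 x 10^-6) * 110 = 59.961
  Denominator = 1 - 0.24 = 0.76
  sigma = 59.961 / 0.76 = 78.9 MPa

78.9 MPa


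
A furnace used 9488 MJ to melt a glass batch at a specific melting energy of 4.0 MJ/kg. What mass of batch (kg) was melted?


Rearrange E = m * s for m:
  m = E / s
  m = 9488 / 4.0 = 2372.0 kg

2372.0 kg


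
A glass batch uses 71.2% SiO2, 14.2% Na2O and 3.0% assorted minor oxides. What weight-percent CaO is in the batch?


Pieces sum to 100%:
  CaO = 100 - (SiO2 + Na2O + others)
  CaO = 100 - (71.2 + 14.2 + 3.0) = 11.6%

11.6%


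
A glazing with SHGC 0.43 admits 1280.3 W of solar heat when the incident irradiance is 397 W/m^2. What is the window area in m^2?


Rearrange Q = Area * SHGC * Irradiance:
  Area = Q / (SHGC * Irradiance)
  Area = 1280.3 / (0.43 * 397) = 7.5 m^2

7.5 m^2


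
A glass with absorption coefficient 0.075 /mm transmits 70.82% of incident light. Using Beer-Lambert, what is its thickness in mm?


Rearrange T = exp(-alpha * thickness):
  thickness = -ln(T) / alpha
  T = 70.82/100 = 0.7082
  ln(T) = -0.34503
  -ln(T) = 0.34503
  thickness = 0.34503 / 0.075 = 4.6 mm

4.6 mm


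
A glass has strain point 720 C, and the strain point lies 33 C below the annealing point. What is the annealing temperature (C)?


T_anneal = T_strain + gap:
  T_anneal = 720 + 33 = 753 C

753 C


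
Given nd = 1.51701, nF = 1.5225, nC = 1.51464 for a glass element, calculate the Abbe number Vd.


Abbe number formula: Vd = (nd - 1) / (nF - nC)
  nd - 1 = 1.51701 - 1 = 0.51701
  nF - nC = 1.5225 - 1.51464 = 0.00786
  Vd = 0.51701 / 0.00786 = 65.78

65.78


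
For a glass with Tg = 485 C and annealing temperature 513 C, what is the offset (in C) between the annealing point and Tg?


Offset = T_anneal - Tg:
  offset = 513 - 485 = 28 C

28 C


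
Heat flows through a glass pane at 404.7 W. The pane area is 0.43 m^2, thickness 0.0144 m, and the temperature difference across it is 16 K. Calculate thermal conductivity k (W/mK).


Fourier's law rearranged: k = Q * t / (A * dT)
  Numerator = 404.7 * 0.0144 = 5.82768
  Denominator = 0.43 * 16 = 6.88
  k = 5.82768 / 6.88 = 0.847 W/mK

0.847 W/mK


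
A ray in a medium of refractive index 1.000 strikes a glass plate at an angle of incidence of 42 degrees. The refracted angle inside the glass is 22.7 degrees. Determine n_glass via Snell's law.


Apply Snell's law: n1 * sin(theta1) = n2 * sin(theta2)
  n2 = n1 * sin(theta1) / sin(theta2)
  sin(42) = 0.669131
  sin(22.7) = 0.385906
  n2 = 1.000 * 0.669131 / 0.385906 = 1.7339

1.7339


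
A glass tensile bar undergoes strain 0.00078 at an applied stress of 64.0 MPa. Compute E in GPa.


Young's modulus: E = stress / strain
  E = 64.0 MPa / 0.00078 = 82051.28 MPa
Convert to GPa: 82051.28 / 1000 = 82.05 GPa

82.05 GPa


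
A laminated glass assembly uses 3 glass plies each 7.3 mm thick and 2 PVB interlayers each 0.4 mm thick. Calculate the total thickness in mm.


Total thickness = glass contribution + PVB contribution
  Glass: 3 * 7.3 = 21.9 mm
  PVB: 2 * 0.4 = 0.8 mm
  Total = 21.9 + 0.8 = 22.7 mm

22.7 mm


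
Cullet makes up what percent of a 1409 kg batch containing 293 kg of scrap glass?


Cullet ratio = (cullet mass / total batch mass) * 100
  Ratio = 293 / 1409 * 100 = 20.79%

20.79%


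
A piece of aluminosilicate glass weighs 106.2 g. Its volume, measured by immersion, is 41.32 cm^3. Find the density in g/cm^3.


Use the definition of density:
  rho = mass / volume
  rho = 106.2 / 41.32 = 2.57 g/cm^3

2.57 g/cm^3


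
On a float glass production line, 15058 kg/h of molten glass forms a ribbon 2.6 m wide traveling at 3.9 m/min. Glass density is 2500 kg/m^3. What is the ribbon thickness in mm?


Ribbon cross-section from mass balance:
  Volume rate = throughput / density = 15058 / 2500 = 6.0232 m^3/h
  thickness = volume rate / (speed * 60 * width), i.e.
  thickness = throughput / (60 * speed * width * density) * 1000
  thickness = 15058 / (60 * 3.9 * 2.6 * 2500) * 1000 = 9.9 mm

9.9 mm


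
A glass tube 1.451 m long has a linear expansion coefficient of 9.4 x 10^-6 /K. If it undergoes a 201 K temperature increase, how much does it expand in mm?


Thermal expansion formula: dL = alpha * L0 * dT
  dL = (9.4 x 10^-6) * 1.451 * 201 = 0.00274152 m
Convert to mm: 0.00274152 * 1000 = 2.7415 mm

2.7415 mm


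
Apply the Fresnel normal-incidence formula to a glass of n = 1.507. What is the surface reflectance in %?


Fresnel reflectance at normal incidence:
  R = ((n - 1)/(n + 1))^2
  (n - 1)/(n + 1) = (1.507 - 1)/(1.507 + 1) = 0.202234
  R = 0.202234^2 = 0.0408986
  R(%) = 0.0408986 * 100 = 4.09%

4.09%


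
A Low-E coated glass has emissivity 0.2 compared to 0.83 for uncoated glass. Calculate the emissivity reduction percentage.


Percentage reduction = (1 - coated/uncoated) * 100
  Ratio = 0.2 / 0.83 = 0.241
  Reduction = (1 - 0.241) * 100 = 75.9%

75.9%


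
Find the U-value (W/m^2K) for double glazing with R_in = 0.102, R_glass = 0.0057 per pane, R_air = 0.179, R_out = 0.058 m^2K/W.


Total thermal resistance (series):
  R_total = R_in + R_glass + R_air + R_glass + R_out
  R_total = 0.102 + 0.0057 + 0.179 + 0.0057 + 0.058 = 0.3504 m^2K/W
U-value = 1 / R_total = 1 / 0.3504 = 2.854 W/m^2K

2.854 W/m^2K


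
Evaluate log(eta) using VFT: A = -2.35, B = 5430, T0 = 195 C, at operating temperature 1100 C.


VFT equation: log(eta) = A + B / (T - T0)
  T - T0 = 1100 - 195 = 905
  B / (T - T0) = 5430 / 905 = 6.0
  log(eta) = -2.35 + 6.0 = 3.65

3.65


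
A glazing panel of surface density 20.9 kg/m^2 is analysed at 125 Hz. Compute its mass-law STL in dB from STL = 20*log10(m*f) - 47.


Mass law: STL = 20 * log10(m * f) - 47
  m * f = 20.9 * 125 = 2612.5
  log10(2612.5) = 3.41706
  STL = 20 * 3.41706 - 47 = 68.3412 - 47 = 21.3 dB

21.3 dB


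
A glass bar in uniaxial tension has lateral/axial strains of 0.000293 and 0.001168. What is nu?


Poisson's ratio: nu = lateral strain / axial strain
  nu = 0.000293 / 0.001168 = 0.2509

0.2509


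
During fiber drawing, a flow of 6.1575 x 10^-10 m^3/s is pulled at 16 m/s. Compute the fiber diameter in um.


Cross-sectional area from continuity:
  A = Q / v = 6.1575 x 10^-10 / 16 = 3.848437 x 10^-11 m^2
Diameter from circular cross-section:
  d = sqrt(4A / pi) * 10^6 (m -> um)
  d = sqrt(4 * 3.848437 x 10^-11 / pi) * 10^6 = 7.0 um

7.0 um


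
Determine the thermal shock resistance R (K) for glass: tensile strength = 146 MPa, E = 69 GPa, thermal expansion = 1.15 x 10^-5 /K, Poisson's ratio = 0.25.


Thermal shock resistance: R = sigma * (1 - nu) / (E * alpha)
  Numerator = 146 * (1 - 0.25) = 109.5
  Denominator = 69 * 1000 * (1.15 x 10^-5) = 0.7935
  R = 109.5 / 0.7935 = 138.0 K

138.0 K


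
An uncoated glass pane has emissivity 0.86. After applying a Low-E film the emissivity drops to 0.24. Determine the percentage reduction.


Percentage reduction = (1 - coated/uncoated) * 100
  Ratio = 0.24 / 0.86 = 0.2791
  Reduction = (1 - 0.2791) * 100 = 72.1%

72.1%


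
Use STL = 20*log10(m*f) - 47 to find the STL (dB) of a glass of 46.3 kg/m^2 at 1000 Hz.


Mass law: STL = 20 * log10(m * f) - 47
  m * f = 46.3 * 1000 = 46300
  log10(46300) = 4.66558
  STL = 20 * 4.66558 - 47 = 93.3116 - 47 = 46.3 dB

46.3 dB


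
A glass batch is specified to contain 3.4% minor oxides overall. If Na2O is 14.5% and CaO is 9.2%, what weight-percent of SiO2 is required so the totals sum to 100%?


Known pieces sum to 100%:
  SiO2 = 100 - (others + Na2O + CaO)
  SiO2 = 100 - (3.4 + 14.5 + 9.2) = 72.9%

72.9%


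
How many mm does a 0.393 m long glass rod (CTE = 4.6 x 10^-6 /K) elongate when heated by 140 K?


Thermal expansion formula: dL = alpha * L0 * dT
  dL = (4.6 x 10^-6) * 0.393 * 140 = 0.00025309 m
Convert to mm: 0.00025309 * 1000 = 0.2531 mm

0.2531 mm


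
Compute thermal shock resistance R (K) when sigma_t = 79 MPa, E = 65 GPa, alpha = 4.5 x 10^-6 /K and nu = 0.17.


Thermal shock resistance: R = sigma * (1 - nu) / (E * alpha)
  Numerator = 79 * (1 - 0.17) = 65.57
  Denominator = 65 * 1000 * (4.5 x 10^-6) = 0.2925
  R = 65.57 / 0.2925 = 224.2 K

224.2 K


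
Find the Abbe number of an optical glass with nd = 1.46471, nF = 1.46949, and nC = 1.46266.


Abbe number formula: Vd = (nd - 1) / (nF - nC)
  nd - 1 = 1.46471 - 1 = 0.46471
  nF - nC = 1.46949 - 1.46266 = 0.00683
  Vd = 0.46471 / 0.00683 = 68.04

68.04


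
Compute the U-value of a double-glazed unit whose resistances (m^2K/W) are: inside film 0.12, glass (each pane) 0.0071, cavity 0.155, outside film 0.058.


Total thermal resistance (series):
  R_total = R_in + R_glass + R_air + R_glass + R_out
  R_total = 0.12 + 0.0071 + 0.155 + 0.0071 + 0.058 = 0.3472 m^2K/W
U-value = 1 / R_total = 1 / 0.3472 = 2.88 W/m^2K

2.88 W/m^2K


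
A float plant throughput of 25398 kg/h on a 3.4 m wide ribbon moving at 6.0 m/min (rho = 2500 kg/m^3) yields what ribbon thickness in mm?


Ribbon cross-section from mass balance:
  Volume rate = throughput / density = 25398 / 2500 = 10.1592 m^3/h
  thickness = volume rate / (speed * 60 * width), i.e.
  thickness = throughput / (60 * speed * width * density) * 1000
  thickness = 25398 / (60 * 6.0 * 3.4 * 2500) * 1000 = 8.3 mm

8.3 mm


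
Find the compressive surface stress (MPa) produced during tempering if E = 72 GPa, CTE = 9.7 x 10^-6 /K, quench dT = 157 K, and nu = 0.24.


Tempering stress: sigma = E * alpha * dT / (1 - nu)
  E (MPa) = 72 * 1000 = 72000
  Numerator = 72000 * (9.7 x 10^-6) * 157 = 109.6488
  Denominator = 1 - 0.24 = 0.76
  sigma = 109.6488 / 0.76 = 144.3 MPa

144.3 MPa


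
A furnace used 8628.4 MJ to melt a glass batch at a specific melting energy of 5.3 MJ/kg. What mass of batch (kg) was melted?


Rearrange E = m * s for m:
  m = E / s
  m = 8628.4 / 5.3 = 1628.0 kg

1628.0 kg


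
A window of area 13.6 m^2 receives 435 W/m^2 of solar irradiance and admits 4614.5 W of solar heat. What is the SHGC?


Rearrange Q = Area * SHGC * Irradiance:
  SHGC = Q / (Area * Irradiance)
  SHGC = 4614.5 / (13.6 * 435) = 0.78

0.78


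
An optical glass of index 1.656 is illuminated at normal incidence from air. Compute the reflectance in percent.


Fresnel reflectance at normal incidence:
  R = ((n - 1)/(n + 1))^2
  (n - 1)/(n + 1) = (1.656 - 1)/(1.656 + 1) = 0.246988
  R = 0.246988^2 = 0.0610031
  R(%) = 0.0610031 * 100 = 6.1%

6.1%


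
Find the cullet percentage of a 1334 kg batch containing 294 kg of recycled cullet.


Cullet ratio = (cullet mass / total batch mass) * 100
  Ratio = 294 / 1334 * 100 = 22.04%

22.04%


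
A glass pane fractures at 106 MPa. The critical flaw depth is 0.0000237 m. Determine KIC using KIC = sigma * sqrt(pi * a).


Fracture toughness: KIC = sigma * sqrt(pi * a)
  pi * a = pi * 0.0000237 = 0.000074456
  sqrt(pi * a) = 0.008629
  KIC = 106 * 0.008629 = 0.915 MPa*sqrt(m)

0.915 MPa*sqrt(m)
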